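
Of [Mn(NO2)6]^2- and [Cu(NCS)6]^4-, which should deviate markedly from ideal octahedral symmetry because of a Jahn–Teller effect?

[Cu(NCS)6]^4-

[Mn(NO2)6]^2-: Summing ligand charges against the −2 overall charge gives an oxidation state of +4 for manganese. Mn sits in group 7, so the d-electron count is 7 − 4 = 3. The d³ configuration leaves the e_g set evenly filled (or empty) — no strong Jahn–Teller driving force.
[Cu(NCS)6]^4-: Ligand charges: each isothiocyanate is −1. With an overall charge of −4 the copper centre must be in the +2 oxidation state. Cu sits in group 11, so the d-electron count is 11 − 2 = 9. The t₂g⁶e_g³ configuration has an unevenly filled e_g set; the Jahn–Teller theorem predicts a tetragonal distortion (typically axial elongation) to lift the degeneracy.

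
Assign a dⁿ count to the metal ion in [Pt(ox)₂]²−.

Each oxalate is −2; balancing the −2 overall charge requires Pt(II).
Platinum is a group-10 element; Pt(II) is therefore d⁸.

d⁸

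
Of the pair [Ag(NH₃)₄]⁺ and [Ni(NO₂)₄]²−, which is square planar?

For [Ag(NH₃)₄]⁺: Ligand charges: ammonia is neutral. With an overall charge of +1 the silver centre must be in the +1 oxidation state. Silver is a group-11 element; Ag(I) is therefore d¹⁰. A d¹⁰ ion has no crystal-field stabilisation preference between square planar and tetrahedral, so four ligands adopt the sterically favoured tetrahedral geometry. → tetrahedral.
For [Ni(NO₂)₄]²−: Each nitro (N-bound nitrite) is −1; balancing the −2 overall charge requires Ni(II). Nickel is a group-10 element; Ni(II) is therefore d⁸. Nitro (N-bound nitrite) is a strong-field ligand (high in the spectrochemical series). A 3d d⁸ ion with strong-field ligands gains enough CFSE to favour square planar over tetrahedral. → square planar.

[Ni(NO₂)₄]²−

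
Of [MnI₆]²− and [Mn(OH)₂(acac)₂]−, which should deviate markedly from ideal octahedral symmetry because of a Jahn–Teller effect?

[MnI₆]²−: Ligand charges: each iodide is −1. With an overall charge of −2 the manganese centre must be in the +4 oxidation state. Mn sits in group 7, so the d-electron count is 7 − 4 = 3. The d³ configuration leaves the e_g set evenly filled (or empty) — no strong Jahn–Teller driving force.
[Mn(OH)₂(acac)₂]−: Ligand charges: each hydroxide is −1; each acetylacetonate is −1. With an overall charge of −1 the manganese centre must be in the +3 oxidation state. Mn sits in group 7, so the d-electron count is 7 − 3 = 4. Acetylacetonate and hydroxide are weak-field ligands for a first-row metal, so the complex is high-spin. The t₂g³e_g¹ (high-spin) configuration has an unevenly filled e_g set; the Jahn–Teller theorem predicts a tetragonal distortion (typically axial elongation) to lift the degeneracy.

[Mn(OH)₂(acac)₂]−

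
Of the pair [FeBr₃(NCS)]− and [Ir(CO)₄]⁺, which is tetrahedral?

For [FeBr₃(NCS)]−: Each bromide is −1; each isothiocyanate is −1; balancing the −1 overall charge requires Fe(III). Fe sits in group 8, so the d-electron count is 8 − 3 = 5. A high-spin d⁵ ion has zero CFSE in either geometry, so four ligands adopt the sterically favoured tetrahedral geometry. → tetrahedral.
For [Ir(CO)₄]⁺: Summing ligand charges against the +1 overall charge gives an oxidation state of +1 for iridium. Group 9 minus oxidation state 1 gives a d⁸ configuration. A 5d d⁸ ion has a large crystal-field splitting; square planar leaves the high-energy d_{x²−y²} orbital empty and maximises CFSE. → square planar.

[FeBr₃(NCS)]−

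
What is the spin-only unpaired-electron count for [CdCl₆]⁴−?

Ligand charges: each chloride is −1. With an overall charge of −4 the cadmium centre must be in the +2 oxidation state.
Cadmium is a group-12 element; Cd(II) is therefore d¹⁰.
In an octahedral field the d¹⁰ configuration is t₂g⁶e_g⁴, giving 0 unpaired electrons.

0 unpaired electrons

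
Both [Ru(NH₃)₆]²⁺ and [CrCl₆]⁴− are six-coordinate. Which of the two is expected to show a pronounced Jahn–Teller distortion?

[CrCl₆]⁴−

[Ru(NH₃)₆]²⁺: Summing ligand charges against the +2 overall charge gives an oxidation state of +2 for ruthenium. Group 8 minus oxidation state 2 gives a d⁶ configuration. A 4d ion has a large Δₒ and is invariably low-spin. The d⁶ configuration leaves the e_g set evenly filled (or empty) — no strong Jahn–Teller driving force.
[CrCl₆]⁴−: Each chloride is −1; balancing the −4 overall charge requires Cr(II). Cr sits in group 6, so the d-electron count is 6 − 2 = 4. Chloride is a weak-field ligand for a first-row metal, so the complex is high-spin. The t₂g³e_g¹ (high-spin) configuration has an unevenly filled e_g set; the Jahn–Teller theorem predicts a tetragonal distortion (typically axial elongation) to lift the degeneracy.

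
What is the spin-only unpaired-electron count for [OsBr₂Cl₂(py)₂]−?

Ligand charges: each bromide is −1; each chloride is −1; pyridine is neutral. With an overall charge of −1 the osmium centre must be in the +3 oxidation state.
Osmium is a group-8 element; Os(III) is therefore d⁵.
The spin state decides the count: a 5d ion has a large Δₒ and is invariably low-spin.
An octahedral low-spin d⁵ ion is t₂g⁵e_g⁰, giving 1 unpaired electron.

1 unpaired electron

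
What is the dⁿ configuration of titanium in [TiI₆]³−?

d¹

Ligand charges: each iodide is −1. With an overall charge of −3 the titanium centre must be in the +3 oxidation state.
Group 4 minus oxidation state 3 gives a d¹ configuration.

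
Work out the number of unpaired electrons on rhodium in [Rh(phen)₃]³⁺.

0 unpaired electrons

1,10-phenanthroline is neutral; balancing the +3 overall charge requires Rh(III).
Rh sits in group 9, so the d-electron count is 9 − 3 = 6.
Counting donor atoms: 3×1,10-phenanthroline (bidentate) → 6 donors. Coordination number = 6.
The spin state decides the count: a 4d ion has a large Δₒ and is invariably low-spin.
An octahedral low-spin d⁶ ion is t₂g⁶e_g⁰, giving 0 unpaired electrons.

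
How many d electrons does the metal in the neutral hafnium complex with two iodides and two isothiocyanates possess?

d⁰

Ligand charges: each iodide is −1; each isothiocyanate is −1. With an overall charge of 0 the hafnium centre must be in the +4 oxidation state.
Hafnium is a group-4 element; Hf(IV) is therefore d⁰.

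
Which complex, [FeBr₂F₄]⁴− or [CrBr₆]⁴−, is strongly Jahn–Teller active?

[FeBr₂F₄]⁴−: Ligand charges: each bromide is −1; each fluoride is −1. With an overall charge of −4 the iron centre must be in the +2 oxidation state. Iron is a group-8 element; Fe(II) is therefore d⁶. Bromide and fluoride are weak-field ligands for a first-row metal, so the complex is high-spin. The d⁶ configuration leaves the e_g set evenly filled (or empty) — no strong Jahn–Teller driving force.
[CrBr₆]⁴−: Each bromide is −1; balancing the −4 overall charge requires Cr(II). Chromium is a group-6 element; Cr(II) is therefore d⁴. Bromide is a weak-field ligand for a first-row metal, so the complex is high-spin. The t₂g³e_g¹ (high-spin) configuration has an unevenly filled e_g set; the Jahn–Teller theorem predicts a tetragonal distortion (typically axial elongation) to lift the degeneracy.

[CrBr₆]⁴−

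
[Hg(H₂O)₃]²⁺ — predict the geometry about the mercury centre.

Summing ligand charges against the +2 overall charge gives an oxidation state of +2 for mercury.
Mercury is a group-12 element; Hg(II) is therefore d¹⁰.
Coordination number: 3.
Three ligands around a d¹⁰ centre minimise repulsion in a trigonal-planar arrangement.

trigonal planar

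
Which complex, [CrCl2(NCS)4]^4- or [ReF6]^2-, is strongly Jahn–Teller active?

[CrCl2(NCS)4]^4-: Each chloride is −1; each isothiocyanate is −1; balancing the −4 overall charge requires Cr(II). Chromium is a group-6 element; Cr(II) is therefore d⁴. Chloride and isothiocyanate are weak-field ligands for a first-row metal, so the complex is high-spin. The t₂g³e_g¹ (high-spin) configuration has an unevenly filled e_g set; the Jahn–Teller theorem predicts a tetragonal distortion (typically axial elongation) to lift the degeneracy.
[ReF6]^2-: Summing ligand charges against the −2 overall charge gives an oxidation state of +4 for rhenium. Re sits in group 7, so the d-electron count is 7 − 4 = 3. The d³ configuration leaves the e_g set evenly filled (or empty) — no strong Jahn–Teller driving force.

[CrCl2(NCS)4]^4-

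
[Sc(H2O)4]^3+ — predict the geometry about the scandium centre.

Ligand charges: water is neutral. With an overall charge of +3 the scandium centre must be in the +3 oxidation state.
Scandium is a group-3 element; Sc(III) is therefore d⁰.
Coordination number: 4.
A d⁰ ion has no crystal-field stabilisation preference between square planar and tetrahedral, so four ligands adopt the sterically favoured tetrahedral geometry.

tetrahedral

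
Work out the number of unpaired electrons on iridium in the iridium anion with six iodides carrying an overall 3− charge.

0

Each iodide is −1; balancing the −3 overall charge requires Ir(III).
Ir sits in group 9, so the d-electron count is 9 − 3 = 6.
The spin state decides the count: a 5d ion has a large Δₒ and is invariably low-spin.
An octahedral low-spin d⁶ ion is t₂g⁶e_g⁰, giving 0 unpaired electrons.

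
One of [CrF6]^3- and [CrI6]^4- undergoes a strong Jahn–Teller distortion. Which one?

[CrI6]^4-

[CrF6]^3-: Ligand charges: each fluoride is −1. With an overall charge of −3 the chromium centre must be in the +3 oxidation state. Cr sits in group 6, so the d-electron count is 6 − 3 = 3. The d³ configuration leaves the e_g set evenly filled (or empty) — no strong Jahn–Teller driving force.
[CrI6]^4-: Summing ligand charges against the −4 overall charge gives an oxidation state of +2 for chromium. Cr sits in group 6, so the d-electron count is 6 − 2 = 4. Iodide is a weak-field ligand for a first-row metal, so the complex is high-spin. The t₂g³e_g¹ (high-spin) configuration has an unevenly filled e_g set; the Jahn–Teller theorem predicts a tetragonal distortion (typically axial elongation) to lift the degeneracy.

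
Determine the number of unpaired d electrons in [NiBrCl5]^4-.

Summing ligand charges against the −4 overall charge gives an oxidation state of +2 for nickel.
Group 10 minus oxidation state 2 gives a d⁸ configuration.
In an octahedral field the d⁸ configuration is t₂g⁶e_g² (only one arrangement possible), giving 2 unpaired electrons.

2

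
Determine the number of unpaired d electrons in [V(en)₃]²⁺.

Ethylenediamine is neutral; balancing the +2 overall charge requires V(II).
V sits in group 5, so the d-electron count is 5 − 2 = 3.
Counting donor atoms: 3×ethylenediamine (bidentate) → 6 donors. Coordination number = 6.
In an octahedral field the d³ configuration is t₂g³e_g⁰ (only one arrangement possible), giving 3 unpaired electrons.

3 unpaired electrons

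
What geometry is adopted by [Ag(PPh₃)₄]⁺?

Summing ligand charges against the +1 overall charge gives an oxidation state of +1 for silver.
Silver is a group-11 element; Ag(I) is therefore d¹⁰.
With 4 monodentate ligands the coordination number is 4.
A d¹⁰ ion has no crystal-field stabilisation preference between square planar and tetrahedral, so four ligands adopt the sterically favoured tetrahedral geometry.

tetrahedral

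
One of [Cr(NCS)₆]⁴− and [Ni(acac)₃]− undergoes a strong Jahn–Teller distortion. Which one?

[Cr(NCS)₆]⁴−: Ligand charges: each isothiocyanate is −1. With an overall charge of −4 the chromium centre must be in the +2 oxidation state. Cr sits in group 6, so the d-electron count is 6 − 2 = 4. Isothiocyanate is a weak-field ligand for a first-row metal, so the complex is high-spin. The t₂g³e_g¹ (high-spin) configuration has an unevenly filled e_g set; the Jahn–Teller theorem predicts a tetragonal distortion (typically axial elongation) to lift the degeneracy.
[Ni(acac)₃]−: Each acetylacetonate is −1; balancing the −1 overall charge requires Ni(II). Ni sits in group 10, so the d-electron count is 10 − 2 = 8. The d⁸ configuration leaves the e_g set evenly filled (or empty) — no strong Jahn–Teller driving force.

[Cr(NCS)₆]⁴−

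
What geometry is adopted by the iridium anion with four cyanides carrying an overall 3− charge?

Summing ligand charges against the −3 overall charge gives an oxidation state of +1 for iridium.
Group 9 minus oxidation state 1 gives a d⁸ configuration.
With 4 monodentate ligands the coordination number is 4.
A 5d d⁸ ion has a large crystal-field splitting; square planar leaves the high-energy d_{x²−y²} orbital empty and maximises CFSE.

square planar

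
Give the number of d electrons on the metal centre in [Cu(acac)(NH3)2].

Each acetylacetonate is −1; ammonia is neutral; balancing the 0 overall charge requires Cu(I).
Group 11 minus oxidation state 1 gives a d¹⁰ configuration.

d¹⁰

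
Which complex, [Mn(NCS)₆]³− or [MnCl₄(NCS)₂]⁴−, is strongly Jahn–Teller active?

[Mn(NCS)₆]³−

[Mn(NCS)₆]³−: Summing ligand charges against the −3 overall charge gives an oxidation state of +3 for manganese. Mn sits in group 7, so the d-electron count is 7 − 3 = 4. Isothiocyanate is a weak-field ligand for a first-row metal, so the complex is high-spin. The t₂g³e_g¹ (high-spin) configuration has an unevenly filled e_g set; the Jahn–Teller theorem predicts a tetragonal distortion (typically axial elongation) to lift the degeneracy.
[MnCl₄(NCS)₂]⁴−: Each chloride is −1; each isothiocyanate is −1; balancing the −4 overall charge requires Mn(II). Group 7 minus oxidation state 2 gives a d⁵ configuration. Chloride and isothiocyanate are weak-field ligands for a first-row metal, so the complex is high-spin. The d⁵ configuration leaves the e_g set evenly filled (or empty) — no strong Jahn–Teller driving force.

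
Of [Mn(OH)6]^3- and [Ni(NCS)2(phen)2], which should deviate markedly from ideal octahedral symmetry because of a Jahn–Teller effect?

[Mn(OH)6]^3-

[Mn(OH)6]^3-: Each hydroxide is −1; balancing the −3 overall charge requires Mn(III). Manganese is a group-7 element; Mn(III) is therefore d⁴. Hydroxide is a weak-field ligand for a first-row metal, so the complex is high-spin. The t₂g³e_g¹ (high-spin) configuration has an unevenly filled e_g set; the Jahn–Teller theorem predicts a tetragonal distortion (typically axial elongation) to lift the degeneracy.
[Ni(NCS)2(phen)2]: Each isothiocyanate is −1; 1,10-phenanthroline is neutral; balancing the 0 overall charge requires Ni(II). Nickel is a group-10 element; Ni(II) is therefore d⁸. The d⁸ configuration leaves the e_g set evenly filled (or empty) — no strong Jahn–Teller driving force.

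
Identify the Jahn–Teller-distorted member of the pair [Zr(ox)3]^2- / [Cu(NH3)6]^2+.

[Zr(ox)3]^2-: Summing ligand charges against the −2 overall charge gives an oxidation state of +4 for zirconium. Zr sits in group 4, so the d-electron count is 4 − 4 = 0. The d⁰ configuration leaves the e_g set evenly filled (or empty) — no strong Jahn–Teller driving force.
[Cu(NH3)6]^2+: Summing ligand charges against the +2 overall charge gives an oxidation state of +2 for copper. Group 11 minus oxidation state 2 gives a d⁹ configuration. The t₂g⁶e_g³ configuration has an unevenly filled e_g set; the Jahn–Teller theorem predicts a tetragonal distortion (typically axial elongation) to lift the degeneracy.

[Cu(NH3)6]^2+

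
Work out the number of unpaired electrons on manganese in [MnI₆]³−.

Summing ligand charges against the −3 overall charge gives an oxidation state of +3 for manganese.
Manganese is a group-7 element; Mn(III) is therefore d⁴.
The spin state decides the count: Iodide is a weak-field ligand for a first-row metal, so the complex is high-spin.
An octahedral high-spin d⁴ ion is t₂g³e_g¹, giving 4 unpaired electrons.

4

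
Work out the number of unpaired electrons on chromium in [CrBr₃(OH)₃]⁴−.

4 unpaired electrons

Ligand charges: each bromide is −1; each hydroxide is −1. With an overall charge of −4 the chromium centre must be in the +2 oxidation state.
Group 6 minus oxidation state 2 gives a d⁴ configuration.
The spin state decides the count: Bromide and hydroxide are weak-field ligands for a first-row metal, so the complex is high-spin.
An octahedral high-spin d⁴ ion is t₂g³e_g¹, giving 4 unpaired electrons.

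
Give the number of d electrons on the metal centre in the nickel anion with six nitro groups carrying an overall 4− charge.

Summing ligand charges against the −4 overall charge gives an oxidation state of +2 for nickel.
Nickel is a group-10 element; Ni(II) is therefore d⁸.

d⁸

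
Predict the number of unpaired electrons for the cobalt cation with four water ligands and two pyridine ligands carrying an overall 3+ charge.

Summing ligand charges against the +3 overall charge gives an oxidation state of +3 for cobalt.
Group 9 minus oxidation state 3 gives a d⁶ configuration.
The spin state decides the count: Co(III) has an exceptionally large octahedral splitting and is low-spin with essentially every ligand except fluoride.
An octahedral low-spin d⁶ ion is t₂g⁶e_g⁰, giving 0 unpaired electrons.

0 unpaired electrons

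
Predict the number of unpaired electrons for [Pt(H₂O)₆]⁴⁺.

0

Water is neutral; balancing the +4 overall charge requires Pt(IV).
Pt sits in group 10, so the d-electron count is 10 − 4 = 6.
The spin state decides the count: a 5d ion has a large Δₒ and is invariably low-spin.
An octahedral low-spin d⁶ ion is t₂g⁶e_g⁰, giving 0 unpaired electrons.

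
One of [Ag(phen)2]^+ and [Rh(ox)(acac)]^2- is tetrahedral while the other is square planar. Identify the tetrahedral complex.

For [Ag(phen)2]^+: Summing ligand charges against the +1 overall charge gives an oxidation state of +1 for silver. Silver is a group-11 element; Ag(I) is therefore d¹⁰. A d¹⁰ ion has no crystal-field stabilisation preference between square planar and tetrahedral, so four ligands adopt the sterically favoured tetrahedral geometry. → tetrahedral.
For [Rh(ox)(acac)]^2-: Summing ligand charges against the −2 overall charge gives an oxidation state of +1 for rhodium. Rh sits in group 9, so the d-electron count is 9 − 1 = 8. A 4d d⁸ ion has a large crystal-field splitting; square planar leaves the high-energy d_{x²−y²} orbital empty and maximises CFSE. → square planar.

[Ag(phen)2]^+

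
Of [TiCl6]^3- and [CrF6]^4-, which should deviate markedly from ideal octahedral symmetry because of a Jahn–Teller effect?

[CrF6]^4-

[TiCl6]^3-: Summing ligand charges against the −3 overall charge gives an oxidation state of +3 for titanium. Group 4 minus oxidation state 3 gives a d¹ configuration. The d¹ configuration leaves the e_g set evenly filled (or empty) — no strong Jahn–Teller driving force.
[CrF6]^4-: Each fluoride is −1; balancing the −4 overall charge requires Cr(II). Group 6 minus oxidation state 2 gives a d⁴ configuration. Fluoride is a weak-field ligand for a first-row metal, so the complex is high-spin. The t₂g³e_g¹ (high-spin) configuration has an unevenly filled e_g set; the Jahn–Teller theorem predicts a tetragonal distortion (typically axial elongation) to lift the degeneracy.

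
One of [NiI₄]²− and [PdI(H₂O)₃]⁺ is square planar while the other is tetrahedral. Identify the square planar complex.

For [NiI₄]²−: Ligand charges: each iodide is −1. With an overall charge of −2 the nickel centre must be in the +2 oxidation state. Nickel is a group-10 element; Ni(II) is therefore d⁸. Iodide is a weak-field ligand. With weak-field ligands the CFSE gain from square planar is small, so a 3d d⁸ ion takes the sterically preferred tetrahedral geometry. → tetrahedral.
For [PdI(H₂O)₃]⁺: Each iodide is −1; water is neutral; balancing the +1 overall charge requires Pd(II). Group 10 minus oxidation state 2 gives a d⁸ configuration. A 4d d⁸ ion has a large crystal-field splitting; square planar leaves the high-energy d_{x²−y²} orbital empty and maximises CFSE. → square planar.

[PdI(H₂O)₃]⁺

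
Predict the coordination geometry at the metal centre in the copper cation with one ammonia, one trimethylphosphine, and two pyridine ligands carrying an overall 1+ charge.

tetrahedral

Ligand charges: ammonia is neutral; trimethylphosphine is neutral; pyridine is neutral. With an overall charge of +1 the copper centre must be in the +1 oxidation state.
Group 11 minus oxidation state 1 gives a d¹⁰ configuration.
Coordination number: 4.
A d¹⁰ ion has no crystal-field stabilisation preference between square planar and tetrahedral, so four ligands adopt the sterically favoured tetrahedral geometry.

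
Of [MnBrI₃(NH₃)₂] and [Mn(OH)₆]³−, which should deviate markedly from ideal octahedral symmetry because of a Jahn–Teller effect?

[Mn(OH)₆]³−

[MnBrI₃(NH₃)₂]: Ligand charges: each bromide is −1; each iodide is −1; ammonia is neutral. With an overall charge of 0 the manganese centre must be in the +4 oxidation state. Mn sits in group 7, so the d-electron count is 7 − 4 = 3. The d³ configuration leaves the e_g set evenly filled (or empty) — no strong Jahn–Teller driving force.
[Mn(OH)₆]³−: Summing ligand charges against the −3 overall charge gives an oxidation state of +3 for manganese. Mn sits in group 7, so the d-electron count is 7 − 3 = 4. Hydroxide is a weak-field ligand for a first-row metal, so the complex is high-spin. The t₂g³e_g¹ (high-spin) configuration has an unevenly filled e_g set; the Jahn–Teller theorem predicts a tetragonal distortion (typically axial elongation) to lift the degeneracy.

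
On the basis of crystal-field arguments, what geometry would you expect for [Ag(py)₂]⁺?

linear

Pyridine is neutral; balancing the +1 overall charge requires Ag(I).
Silver is a group-11 element; Ag(I) is therefore d¹⁰.
Coordination number: 2.
A d¹⁰ ion with only two ligands adopts a linear arrangement (sp hybridisation; no CFSE preference).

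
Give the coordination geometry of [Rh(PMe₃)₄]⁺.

Summing ligand charges against the +1 overall charge gives an oxidation state of +1 for rhodium.
Rhodium is a group-9 element; Rh(I) is therefore d⁸.
With 4 monodentate ligands the coordination number is 4.
A 4d d⁸ ion has a large crystal-field splitting; square planar leaves the high-energy d_{x²−y²} orbital empty and maximises CFSE.

square planar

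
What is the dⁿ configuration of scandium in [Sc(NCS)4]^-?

d⁰

Each isothiocyanate is −1; balancing the −1 overall charge requires Sc(III).
Sc sits in group 3, so the d-electron count is 3 − 3 = 0.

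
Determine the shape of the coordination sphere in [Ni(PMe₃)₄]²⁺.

Trimethylphosphine is neutral; balancing the +2 overall charge requires Ni(II).
Nickel is a group-10 element; Ni(II) is therefore d⁸.
With 4 monodentate ligands the coordination number is 4.
Trimethylphosphine is a strong-field ligand (high in the spectrochemical series).
A 3d d⁸ ion with strong-field ligands gains enough CFSE to favour square planar over tetrahedral.

square planar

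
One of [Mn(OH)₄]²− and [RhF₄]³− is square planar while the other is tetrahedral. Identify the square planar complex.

[RhF₄]³−

For [Mn(OH)₄]²−: Ligand charges: each hydroxide is −1. With an overall charge of −2 the manganese centre must be in the +2 oxidation state. Mn sits in group 7, so the d-electron count is 7 − 2 = 5. A high-spin d⁵ ion has zero CFSE in either geometry, so four ligands adopt the sterically favoured tetrahedral geometry. → tetrahedral.
For [RhF₄]³−: Summing ligand charges against the −3 overall charge gives an oxidation state of +1 for rhodium. Rhodium is a group-9 element; Rh(I) is therefore d⁸. A 4d d⁸ ion has a large crystal-field splitting; square planar leaves the high-energy d_{x²−y²} orbital empty and maximises CFSE. → square planar.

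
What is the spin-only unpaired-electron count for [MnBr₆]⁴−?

5 unpaired electrons

Ligand charges: each bromide is −1. With an overall charge of −4 the manganese centre must be in the +2 oxidation state.
Manganese is a group-7 element; Mn(II) is therefore d⁵.
The spin state decides the count: Bromide is a weak-field ligand for a first-row metal, so the complex is high-spin.
An octahedral high-spin d⁵ ion is t₂g³e_g², giving 5 unpaired electrons.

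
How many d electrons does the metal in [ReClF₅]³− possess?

d4

Each chloride is −1; each fluoride is −1; balancing the −3 overall charge requires Re(III).
Rhenium is a group-7 element; Re(III) is therefore d⁴.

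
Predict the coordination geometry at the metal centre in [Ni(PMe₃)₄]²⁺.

square planar

Ligand charges: trimethylphosphine is neutral. With an overall charge of +2 the nickel centre must be in the +2 oxidation state.
Group 10 minus oxidation state 2 gives a d⁸ configuration.
Coordination number: 4.
Trimethylphosphine is a strong-field ligand (high in the spectrochemical series).
A 3d d⁸ ion with strong-field ligands gains enough CFSE to favour square planar over tetrahedral.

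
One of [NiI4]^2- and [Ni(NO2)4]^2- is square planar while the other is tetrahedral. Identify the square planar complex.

For [NiI4]^2-: Ligand charges: each iodide is −1. With an overall charge of −2 the nickel centre must be in the +2 oxidation state. Ni sits in group 10, so the d-electron count is 10 − 2 = 8. Iodide is a weak-field ligand. With weak-field ligands the CFSE gain from square planar is small, so a 3d d⁸ ion takes the sterically preferred tetrahedral geometry. → tetrahedral.
For [Ni(NO2)4]^2-: Ligand charges: each nitro (N-bound nitrite) is −1. With an overall charge of −2 the nickel centre must be in the +2 oxidation state. Group 10 minus oxidation state 2 gives a d⁸ configuration. Nitro (N-bound nitrite) is a strong-field ligand (high in the spectrochemical series). A 3d d⁸ ion with strong-field ligands gains enough CFSE to favour square planar over tetrahedral. → square planar.

[Ni(NO2)4]^2-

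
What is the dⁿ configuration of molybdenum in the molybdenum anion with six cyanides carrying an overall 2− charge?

Each cyanide is −1; balancing the −2 overall charge requires Mo(IV).
Molybdenum is a group-6 element; Mo(IV) is therefore d².

d2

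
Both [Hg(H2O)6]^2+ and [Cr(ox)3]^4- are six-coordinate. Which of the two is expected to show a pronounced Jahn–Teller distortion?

[Cr(ox)3]^4-

[Hg(H2O)6]^2+: Ligand charges: water is neutral. With an overall charge of +2 the mercury centre must be in the +2 oxidation state. Hg sits in group 12, so the d-electron count is 12 − 2 = 10. The d¹⁰ configuration leaves the e_g set evenly filled (or empty) — no strong Jahn–Teller driving force.
[Cr(ox)3]^4-: Each oxalate is −2; balancing the −4 overall charge requires Cr(II). Group 6 minus oxidation state 2 gives a d⁴ configuration. Oxalate is a weak-field ligand for a first-row metal, so the complex is high-spin. The t₂g³e_g¹ (high-spin) configuration has an unevenly filled e_g set; the Jahn–Teller theorem predicts a tetragonal distortion (typically axial elongation) to lift the degeneracy.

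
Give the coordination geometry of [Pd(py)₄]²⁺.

square planar

Pyridine is neutral; balancing the +2 overall charge requires Pd(II).
Pd sits in group 10, so the d-electron count is 10 − 2 = 8.
Coordination number: 4.
A 4d d⁸ ion has a large crystal-field splitting; square planar leaves the high-energy d_{x²−y²} orbital empty and maximises CFSE.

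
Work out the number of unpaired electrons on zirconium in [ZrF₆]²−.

0

Each fluoride is −1; balancing the −2 overall charge requires Zr(IV).
Zirconium is a group-4 element; Zr(IV) is therefore d⁰.
In an octahedral field the d⁰ configuration is t₂g⁰e_g⁰, giving 0 unpaired electrons.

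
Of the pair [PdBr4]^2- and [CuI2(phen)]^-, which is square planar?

[PdBr4]^2-

For [PdBr4]^2-: Ligand charges: each bromide is −1. With an overall charge of −2 the palladium centre must be in the +2 oxidation state. Palladium is a group-10 element; Pd(II) is therefore d⁸. A 4d d⁸ ion has a large crystal-field splitting; square planar leaves the high-energy d_{x²−y²} orbital empty and maximises CFSE. → square planar.
For [CuI2(phen)]^-: Ligand charges: each iodide is −1; 1,10-phenanthroline is neutral. With an overall charge of −1 the copper centre must be in the +1 oxidation state. Copper is a group-11 element; Cu(I) is therefore d¹⁰. A d¹⁰ ion has no crystal-field stabilisation preference between square planar and tetrahedral, so four ligands adopt the sterically favoured tetrahedral geometry. → tetrahedral.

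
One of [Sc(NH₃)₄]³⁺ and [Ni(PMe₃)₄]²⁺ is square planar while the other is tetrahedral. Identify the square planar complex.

[Ni(PMe₃)₄]²⁺

For [Sc(NH₃)₄]³⁺: Ammonia is neutral; balancing the +3 overall charge requires Sc(III). Sc sits in group 3, so the d-electron count is 3 − 3 = 0. A d⁰ ion has no crystal-field stabilisation preference between square planar and tetrahedral, so four ligands adopt the sterically favoured tetrahedral geometry. → tetrahedral.
For [Ni(PMe₃)₄]²⁺: Trimethylphosphine is neutral; balancing the +2 overall charge requires Ni(II). Ni sits in group 10, so the d-electron count is 10 − 2 = 8. Trimethylphosphine is a strong-field ligand (high in the spectrochemical series). A 3d d⁸ ion with strong-field ligands gains enough CFSE to favour square planar over tetrahedral. → square planar.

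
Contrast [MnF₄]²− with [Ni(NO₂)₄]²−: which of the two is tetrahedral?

For [MnF₄]²−: Each fluoride is −1; balancing the −2 overall charge requires Mn(II). Group 7 minus oxidation state 2 gives a d⁵ configuration. A high-spin d⁵ ion has zero CFSE in either geometry, so four ligands adopt the sterically favoured tetrahedral geometry. → tetrahedral.
For [Ni(NO₂)₄]²−: Each nitro (N-bound nitrite) is −1; balancing the −2 overall charge requires Ni(II). Nickel is a group-10 element; Ni(II) is therefore d⁸. Nitro (N-bound nitrite) is a strong-field ligand (high in the spectrochemical series). A 3d d⁸ ion with strong-field ligands gains enough CFSE to favour square planar over tetrahedral. → square planar.

[MnF₄]²−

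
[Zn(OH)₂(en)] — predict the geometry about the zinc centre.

Summing ligand charges against the 0 overall charge gives an oxidation state of +2 for zinc.
Zn sits in group 12, so the d-electron count is 12 − 2 = 10.
Counting donor atoms: 2×hydroxide (monodentate) → 2 donors; 1×ethylenediamine (bidentate) → 2 donors. Coordination number = 4.
A d¹⁰ ion has no crystal-field stabilisation preference between square planar and tetrahedral, so four ligands adopt the sterically favoured tetrahedral geometry.

tetrahedral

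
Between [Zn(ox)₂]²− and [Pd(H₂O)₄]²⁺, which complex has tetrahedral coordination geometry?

For [Zn(ox)₂]²−: Summing ligand charges against the −2 overall charge gives an oxidation state of +2 for zinc. Zn sits in group 12, so the d-electron count is 12 − 2 = 10. A d¹⁰ ion has no crystal-field stabilisation preference between square planar and tetrahedral, so four ligands adopt the sterically favoured tetrahedral geometry. → tetrahedral.
For [Pd(H₂O)₄]²⁺: Summing ligand charges against the +2 overall charge gives an oxidation state of +2 for palladium. Pd sits in group 10, so the d-electron count is 10 − 2 = 8. A 4d d⁸ ion has a large crystal-field splitting; square planar leaves the high-energy d_{x²−y²} orbital empty and maximises CFSE. → square planar.

[Zn(ox)₂]²−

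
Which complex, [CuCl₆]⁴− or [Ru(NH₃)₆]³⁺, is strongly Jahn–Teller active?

[CuCl₆]⁴−

[CuCl₆]⁴−: Each chloride is −1; balancing the −4 overall charge requires Cu(II). Copper is a group-11 element; Cu(II) is therefore d⁹. The t₂g⁶e_g³ configuration has an unevenly filled e_g set; the Jahn–Teller theorem predicts a tetragonal distortion (typically axial elongation) to lift the degeneracy.
[Ru(NH₃)₆]³⁺: Summing ligand charges against the +3 overall charge gives an oxidation state of +3 for ruthenium. Group 8 minus oxidation state 3 gives a d⁵ configuration. A 4d ion has a large Δₒ and is invariably low-spin. The d⁵ configuration leaves the e_g set evenly filled (or empty) — no strong Jahn–Teller driving force.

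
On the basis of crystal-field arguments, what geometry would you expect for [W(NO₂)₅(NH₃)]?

Summing ligand charges against the 0 overall charge gives an oxidation state of +5 for tungsten.
W sits in group 6, so the d-electron count is 6 − 5 = 1.
Coordination number: 6.
Six donors around a single metal centre give an octahedral coordination sphere.

octahedral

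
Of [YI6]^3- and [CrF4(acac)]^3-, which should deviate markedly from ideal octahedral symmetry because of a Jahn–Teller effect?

[YI6]^3-: Each iodide is −1; balancing the −3 overall charge requires Y(III). Group 3 minus oxidation state 3 gives a d⁰ configuration. The d⁰ configuration leaves the e_g set evenly filled (or empty) — no strong Jahn–Teller driving force.
[CrF4(acac)]^3-: Summing ligand charges against the −3 overall charge gives an oxidation state of +2 for chromium. Group 6 minus oxidation state 2 gives a d⁴ configuration. Acetylacetonate and fluoride are weak-field ligands for a first-row metal, so the complex is high-spin. The t₂g³e_g¹ (high-spin) configuration has an unevenly filled e_g set; the Jahn–Teller theorem predicts a tetragonal distortion (typically axial elongation) to lift the degeneracy.

[CrF4(acac)]^3-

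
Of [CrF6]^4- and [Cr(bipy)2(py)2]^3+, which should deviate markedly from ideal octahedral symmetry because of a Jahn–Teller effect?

[CrF6]^4-

[CrF6]^4-: Ligand charges: each fluoride is −1. With an overall charge of −4 the chromium centre must be in the +2 oxidation state. Chromium is a group-6 element; Cr(II) is therefore d⁴. Fluoride is a weak-field ligand for a first-row metal, so the complex is high-spin. The t₂g³e_g¹ (high-spin) configuration has an unevenly filled e_g set; the Jahn–Teller theorem predicts a tetragonal distortion (typically axial elongation) to lift the degeneracy.
[Cr(bipy)2(py)2]^3+: Summing ligand charges against the +3 overall charge gives an oxidation state of +3 for chromium. Group 6 minus oxidation state 3 gives a d³ configuration. The d³ configuration leaves the e_g set evenly filled (or empty) — no strong Jahn–Teller driving force.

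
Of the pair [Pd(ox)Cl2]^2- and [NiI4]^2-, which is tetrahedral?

For [Pd(ox)Cl2]^2-: Ligand charges: each oxalate is −2; each chloride is −1. With an overall charge of −2 the palladium centre must be in the +2 oxidation state. Pd sits in group 10, so the d-electron count is 10 − 2 = 8. A 4d d⁸ ion has a large crystal-field splitting; square planar leaves the high-energy d_{x²−y²} orbital empty and maximises CFSE. → square planar.
For [NiI4]^2-: Each iodide is −1; balancing the −2 overall charge requires Ni(II). Ni sits in group 10, so the d-electron count is 10 − 2 = 8. Iodide is a weak-field ligand. With weak-field ligands the CFSE gain from square planar is small, so a 3d d⁸ ion takes the sterically preferred tetrahedral geometry. → tetrahedral.

[NiI4]^2-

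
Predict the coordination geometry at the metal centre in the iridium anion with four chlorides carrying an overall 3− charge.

Ligand charges: each chloride is −1. With an overall charge of −3 the iridium centre must be in the +1 oxidation state.
Group 9 minus oxidation state 1 gives a d⁸ configuration.
With 4 monodentate ligands the coordination number is 4.
A 5d d⁸ ion has a large crystal-field splitting; square planar leaves the high-energy d_{x²−y²} orbital empty and maximises CFSE.

square planar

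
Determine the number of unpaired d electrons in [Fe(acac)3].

Summing ligand charges against the 0 overall charge gives an oxidation state of +3 for iron.
Fe sits in group 8, so the d-electron count is 8 − 3 = 5.
Counting donor atoms: 3×acetylacetonate (bidentate) → 6 donors. Coordination number = 6.
The spin state decides the count: Acetylacetonate is a weak-field ligand for a first-row metal, so the complex is high-spin.
An octahedral high-spin d⁵ ion is t₂g³e_g², giving 5 unpaired electrons.

5 unpaired electrons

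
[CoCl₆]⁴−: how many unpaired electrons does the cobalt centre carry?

3 unpaired electrons

Each chloride is −1; balancing the −4 overall charge requires Co(II).
Cobalt is a group-9 element; Co(II) is therefore d⁷.
The spin state decides the count: Chloride is a weak-field ligand for a first-row metal, so the complex is high-spin.
An octahedral high-spin d⁷ ion is t₂g⁵e_g², giving 3 unpaired electrons.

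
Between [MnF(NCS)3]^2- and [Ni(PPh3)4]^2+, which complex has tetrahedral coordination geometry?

For [MnF(NCS)3]^2-: Summing ligand charges against the −2 overall charge gives an oxidation state of +2 for manganese. Manganese is a group-7 element; Mn(II) is therefore d⁵. A high-spin d⁵ ion has zero CFSE in either geometry, so four ligands adopt the sterically favoured tetrahedral geometry. → tetrahedral.
For [Ni(PPh3)4]^2+: Summing ligand charges against the +2 overall charge gives an oxidation state of +2 for nickel. Group 10 minus oxidation state 2 gives a d⁸ configuration. Triphenylphosphine is a strong-field ligand (high in the spectrochemical series). A 3d d⁸ ion with strong-field ligands gains enough CFSE to favour square planar over tetrahedral. → square planar.

[MnF(NCS)3]^2-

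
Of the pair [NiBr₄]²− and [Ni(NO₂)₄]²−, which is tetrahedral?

For [NiBr₄]²−: Summing ligand charges against the −2 overall charge gives an oxidation state of +2 for nickel. Group 10 minus oxidation state 2 gives a d⁸ configuration. Bromide is a weak-field ligand. With weak-field ligands the CFSE gain from square planar is small, so a 3d d⁸ ion takes the sterically preferred tetrahedral geometry. → tetrahedral.
For [Ni(NO₂)₄]²−: Summing ligand charges against the −2 overall charge gives an oxidation state of +2 for nickel. Nickel is a group-10 element; Ni(II) is therefore d⁸. Nitro (N-bound nitrite) is a strong-field ligand (high in the spectrochemical series). A 3d d⁸ ion with strong-field ligands gains enough CFSE to favour square planar over tetrahedral. → square planar.

[NiBr₄]²−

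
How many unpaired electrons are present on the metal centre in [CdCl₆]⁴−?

0

Ligand charges: each chloride is −1. With an overall charge of −4 the cadmium centre must be in the +2 oxidation state.
Group 12 minus oxidation state 2 gives a d¹⁰ configuration.
In an octahedral field the d¹⁰ configuration is t₂g⁶e_g⁴, giving 0 unpaired electrons.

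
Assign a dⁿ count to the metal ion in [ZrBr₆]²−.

d⁰

Ligand charges: each bromide is −1. With an overall charge of −2 the zirconium centre must be in the +4 oxidation state.
Group 4 minus oxidation state 4 gives a d⁰ configuration.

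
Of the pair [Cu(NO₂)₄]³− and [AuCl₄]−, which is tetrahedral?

For [Cu(NO₂)₄]³−: Ligand charges: each nitro (N-bound nitrite) is −1. With an overall charge of −3 the copper centre must be in the +1 oxidation state. Cu sits in group 11, so the d-electron count is 11 − 1 = 10. A d¹⁰ ion has no crystal-field stabilisation preference between square planar and tetrahedral, so four ligands adopt the sterically favoured tetrahedral geometry. → tetrahedral.
For [AuCl₄]−: Each chloride is −1; balancing the −1 overall charge requires Au(III). Au sits in group 11, so the d-electron count is 11 − 3 = 8. A 5d d⁸ ion has a large crystal-field splitting; square planar leaves the high-energy d_{x²−y²} orbital empty and maximises CFSE. → square planar.

[Cu(NO₂)₄]³−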